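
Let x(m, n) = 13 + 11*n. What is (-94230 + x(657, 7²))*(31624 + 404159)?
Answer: -40823279874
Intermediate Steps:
(-94230 + x(657, 7²))*(31624 + 404159) = (-94230 + (13 + 11*7²))*(31624 + 404159) = (-94230 + (13 + 11*49))*435783 = (-94230 + (13 + 539))*435783 = (-94230 + 552)*435783 = -93678*435783 = -40823279874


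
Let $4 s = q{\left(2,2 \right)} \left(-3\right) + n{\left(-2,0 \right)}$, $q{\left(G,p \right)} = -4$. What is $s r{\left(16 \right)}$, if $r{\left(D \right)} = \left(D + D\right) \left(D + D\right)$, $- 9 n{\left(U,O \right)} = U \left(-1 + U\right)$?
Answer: $\frac{8704}{3} \approx 2901.3$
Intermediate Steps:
$n{\left(U,O \right)} = - \frac{U \left(-1 + U\right)}{9}$
$r{\left(D \right)} = 4 D^{2}$ ($r{\left(D \right)} = 2 D 2 D = 4 D^{2}$)
$s = \frac{17}{6}$ ($s = \frac{\left(-4\right) \left(-3\right) + \frac{1}{9} \left(-2\right) \left(1 - -2\right)}{4} = \frac{12 + \frac{1}{9} \left(-2\right) \left(1 + 2\right)}{4} = \frac{12 + \frac{1}{9} \left(-2\right) 3}{4} = \frac{12 - \frac{2}{3}}{4} = \frac{1}{4} \cdot \frac{34}{3} = \frac{17}{6} \approx 2.8333$)
$s r{\left(16 \right)} = \frac{17 \cdot 4 \cdot 16^{2}}{6} = \frac{17 \cdot 4 \cdot 256}{6} = \frac{17}{6} \cdot 1024 = \frac{8704}{3}$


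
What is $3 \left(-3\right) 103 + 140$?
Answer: $-787$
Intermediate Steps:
$3 \left(-3\right) 103 + 140 = \left(-9\right) 103 + 140 = -927 + 140 = -787$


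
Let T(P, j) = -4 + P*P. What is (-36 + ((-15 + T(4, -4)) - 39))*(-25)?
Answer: 1950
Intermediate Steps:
T(P, j) = -4 + P²
(-36 + ((-15 + T(4, -4)) - 39))*(-25) = (-36 + ((-15 + (-4 + 4²)) - 39))*(-25) = (-36 + ((-15 + (-4 + 16)) - 39))*(-25) = (-36 + ((-15 + 12) - 39))*(-25) = (-36 + (-3 - 39))*(-25) = (-36 - 42)*(-25) = -78*(-25) = 1950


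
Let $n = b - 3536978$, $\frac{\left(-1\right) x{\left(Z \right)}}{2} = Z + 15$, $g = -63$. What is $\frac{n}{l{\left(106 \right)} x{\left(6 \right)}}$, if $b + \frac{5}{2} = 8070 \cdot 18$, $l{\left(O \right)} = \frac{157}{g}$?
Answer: $- \frac{20350323}{628} \approx -32405.0$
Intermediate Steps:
$l{\left(O \right)} = - \frac{157}{63}$ ($l{\left(O \right)} = \frac{157}{-63} = 157 \left(- \frac{1}{63}\right) = - \frac{157}{63}$)
$b = \frac{290515}{2}$ ($b = - \frac{5}{2} + 8070 \cdot 18 = - \frac{5}{2} + 145260 = \frac{290515}{2} \approx 1.4526 \cdot 10^{5}$)
$x{\left(Z \right)} = -30 - 2 Z$ ($x{\left(Z \right)} = - 2 \left(Z + 15\right) = - 2 \left(15 + Z\right) = -30 - 2 Z$)
$n = - \frac{6783441}{2}$ ($n = \frac{290515}{2} - 3536978 = - \frac{6783441}{2} \approx -3.3917 \cdot 10^{6}$)
$\frac{n}{l{\left(106 \right)} x{\left(6 \right)}} = - \frac{6783441}{2 \left(- \frac{157 \left(-30 - 12\right)}{63}\right)} = - \frac{6783441}{2 \left(\left(- \frac{157}{63}\right) \left(-42\right)\right)} = - \frac{6783441}{2 \cdot \frac{314}{3}} = \left(- \frac{6783441}{2}\right) \frac{3}{314} = - \frac{20350323}{628}$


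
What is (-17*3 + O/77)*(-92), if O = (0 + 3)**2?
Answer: 360456/77 ≈ 4681.3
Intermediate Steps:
O = 9 (O = 3**2 = 9)
(-17*3 + O/77)*(-92) = (-17*3 + 9/77)*(-92) = (-51 + 9*(1/77))*(-92) = (-51 + 9/77)*(-92) = -3918/77*(-92) = 360456/77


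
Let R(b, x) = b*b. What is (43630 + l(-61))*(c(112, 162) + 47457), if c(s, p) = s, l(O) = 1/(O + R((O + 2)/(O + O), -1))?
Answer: 1877112374776214/904443 ≈ 2.0754e+9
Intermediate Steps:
R(b, x) = b**2
l(O) = 1/(O + (2 + O)**2/(4*O**2)) (l(O) = 1/(O + ((O + 2)/(O + O))**2) = 1/(O + ((2 + O)/((2*O)))**2) = 1/(O + ((2 + O)*(1/(2*O)))**2) = 1/(O + ((2 + O)/(2*O))**2) = 1/(O + (2 + O)**2/(4*O**2)))
(43630 + l(-61))*(c(112, 162) + 47457) = (43630 + 4*(-61)**2/((2 - 61)**2 + 4*(-61)**3))*(112 + 47457) = (43630 + 4*3721/((-59)**2 + 4*(-226981)))*47569 = (43630 + 4*3721/(3481 - 907924))*47569 = (43630 + 4*3721/(-904443))*47569 = (43630 + 4*3721*(-1/904443))*47569 = (43630 - 14884/904443)*47569 = (39460833206/904443)*47569 = 1877112374776214/904443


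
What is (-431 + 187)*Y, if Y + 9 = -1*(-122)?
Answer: -27572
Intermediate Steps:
Y = 113 (Y = -9 - 1*(-122) = -9 + 122 = 113)
(-431 + 187)*Y = (-431 + 187)*113 = -244*113 = -27572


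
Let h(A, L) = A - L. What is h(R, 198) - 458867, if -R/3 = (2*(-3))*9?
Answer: -458903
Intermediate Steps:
R = 162 (R = -3*2*(-3)*9 = -(-18)*9 = -3*(-54) = 162)
h(R, 198) - 458867 = (162 - 1*198) - 458867 = (162 - 198) - 458867 = -36 - 458867 = -458903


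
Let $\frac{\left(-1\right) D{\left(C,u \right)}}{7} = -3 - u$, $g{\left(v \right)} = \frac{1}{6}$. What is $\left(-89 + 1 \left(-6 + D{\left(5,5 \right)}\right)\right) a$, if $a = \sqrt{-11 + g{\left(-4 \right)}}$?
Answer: $- \frac{13 i \sqrt{390}}{2} \approx - 128.36 i$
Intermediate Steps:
$g{\left(v \right)} = \frac{1}{6}$
$D{\left(C,u \right)} = 21 + 7 u$ ($D{\left(C,u \right)} = - 7 \left(-3 - u\right) = 21 + 7 u$)
$a = \frac{i \sqrt{390}}{6}$ ($a = \sqrt{-11 + \frac{1}{6}} = \sqrt{- \frac{65}{6}} = \frac{i \sqrt{390}}{6} \approx 3.2914 i$)
$\left(-89 + 1 \left(-6 + D{\left(5,5 \right)}\right)\right) a = \left(-89 + 1 \left(-6 + \left(21 + 7 \cdot 5\right)\right)\right) \frac{i \sqrt{390}}{6} = \left(-89 + 1 \left(-6 + \left(21 + 35\right)\right)\right) \frac{i \sqrt{390}}{6} = \left(-89 + 1 \left(-6 + 56\right)\right) \frac{i \sqrt{390}}{6} = \left(-89 + 1 \cdot 50\right) \frac{i \sqrt{390}}{6} = \left(-89 + 50\right) \frac{i \sqrt{390}}{6} = - 39 \frac{i \sqrt{390}}{6} = - \frac{13 i \sqrt{390}}{2}$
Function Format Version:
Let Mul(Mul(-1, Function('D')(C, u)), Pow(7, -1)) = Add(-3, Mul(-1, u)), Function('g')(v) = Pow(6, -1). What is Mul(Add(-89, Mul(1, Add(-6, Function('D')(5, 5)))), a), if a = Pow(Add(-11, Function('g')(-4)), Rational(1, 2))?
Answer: Mul(Rational(-13, 2), I, Pow(390, Rational(1, 2))) ≈ Mul(-128.36, I)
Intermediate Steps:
Function('g')(v) = Rational(1, 6)
Function('D')(C, u) = Add(21, Mul(7, u)) (Function('D')(C, u) = Mul(-7, Add(-3, Mul(-1, u))) = Add(21, Mul(7, u)))
a = Mul(Rational(1, 6), I, Pow(390, Rational(1, 2))) (a = Pow(Add(-11, Rational(1, 6)), Rational(1, 2)) = Pow(Rational(-65, 6), Rational(1, 2)) = Mul(Rational(1, 6), I, Pow(390, Rational(1, 2))) ≈ Mul(3.2914, I))
Mul(Add(-89, Mul(1, Add(-6, Function('D')(5, 5)))), a) = Mul(Add(-89, Mul(1, Add(-6, Add(21, Mul(7, 5))))), Mul(Rational(1, 6), I, Pow(390, Rational(1, 2)))) = Mul(Add(-89, Mul(1, Add(-6, Add(21, 35)))), Mul(Rational(1, 6), I, Pow(390, Rational(1, 2)))) = Mul(Add(-89, Mul(1, Add(-6, 56))), Mul(Rational(1, 6), I, Pow(390, Rational(1, 2)))) = Mul(Add(-89, Mul(1, 50)), Mul(Rational(1, 6), I, Pow(390, Rational(1, 2)))) = Mul(Add(-89, 50), Mul(Rational(1, 6), I, Pow(390, Rational(1, 2)))) = Mul(-39, Mul(Rational(1, 6), I, Pow(390, Rational(1, 2)))) = Mul(Rational(-13, 2), I, Pow(390, Rational(1, 2)))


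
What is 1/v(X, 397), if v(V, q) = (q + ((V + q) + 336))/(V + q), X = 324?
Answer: 721/1454 ≈ 0.49587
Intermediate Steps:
v(V, q) = (336 + V + 2*q)/(V + q) (v(V, q) = (q + (336 + V + q))/(V + q) = (336 + V + 2*q)/(V + q))
1/v(X, 397) = 1/((336 + 324 + 2*397)/(324 + 397)) = 1/((336 + 324 + 794)/721) = 1/((1/721)*1454) = 1/(1454/721) = 721/1454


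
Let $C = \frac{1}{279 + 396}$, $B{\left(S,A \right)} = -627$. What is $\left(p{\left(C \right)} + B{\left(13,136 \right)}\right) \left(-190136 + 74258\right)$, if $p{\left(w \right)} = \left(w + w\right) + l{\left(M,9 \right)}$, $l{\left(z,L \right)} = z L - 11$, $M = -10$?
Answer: $\frac{18980739148}{225} \approx 8.4359 \cdot 10^{7}$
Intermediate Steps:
$l{\left(z,L \right)} = -11 + L z$ ($l{\left(z,L \right)} = L z - 11 = -11 + L z$)
$C = \frac{1}{675} \approx 0.0014815$
$p{\left(w \right)} = -101 + 2 w$ ($p{\left(w \right)} = \left(w + w\right) + \left(-11 + 9 \left(-10\right)\right) = 2 w - 101 = -101 + 2 w$)
$\left(p{\left(C \right)} + B{\left(13,136 \right)}\right) \left(-190136 + 74258\right) = \left(\left(-101 + 2 \cdot \frac{1}{675}\right) - 627\right) \left(-190136 + 74258\right) = \left(\left(-101 + \frac{2}{675}\right) - 627\right) \left(-115878\right) = \left(- \frac{68173}{675} - 627\right) \left(-115878\right) = \left(- \frac{491398}{675}\right) \left(-115878\right) = \frac{18980739148}{225}$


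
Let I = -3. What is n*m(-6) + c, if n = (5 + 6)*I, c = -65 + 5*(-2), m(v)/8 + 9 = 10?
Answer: -339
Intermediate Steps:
m(v) = 8 (m(v) = -72 + 8*10 = -72 + 80 = 8)
c = -75 (c = -65 - 10 = -75)
n = -33 (n = (5 + 6)*(-3) = 11*(-3) = -33)
n*m(-6) + c = -33*8 - 75 = -264 - 75 = -339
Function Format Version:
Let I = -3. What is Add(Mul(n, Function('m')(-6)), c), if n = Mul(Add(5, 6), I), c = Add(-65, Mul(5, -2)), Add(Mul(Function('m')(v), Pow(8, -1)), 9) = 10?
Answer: -339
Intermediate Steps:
Function('m')(v) = 8 (Function('m')(v) = Add(-72, Mul(8, 10)) = Add(-72, 80) = 8)
c = -75 (c = Add(-65, -10) = -75)
n = -33 (n = Mul(Add(5, 6), -3) = Mul(11, -3) = -33)
Add(Mul(n, Function('m')(-6)), c) = Add(Mul(-33, 8), -75) = Add(-264, -75) = -339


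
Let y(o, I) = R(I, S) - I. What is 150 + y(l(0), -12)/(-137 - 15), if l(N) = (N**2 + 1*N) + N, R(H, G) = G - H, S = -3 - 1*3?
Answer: 11391/76 ≈ 149.88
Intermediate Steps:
S = -6 (S = -3 - 3 = -6)
l(N) = N**2 + 2*N (l(N) = (N**2 + N) + N = (N + N**2) + N = N**2 + 2*N)
y(o, I) = -6 - 2*I (y(o, I) = (-6 - I) - I = -6 - 2*I)
150 + y(l(0), -12)/(-137 - 15) = 150 + (-6 - 2*(-12))/(-137 - 15) = 150 + (-6 + 24)/(-152) = 150 - 1/152*18 = 150 - 9/76 = 11391/76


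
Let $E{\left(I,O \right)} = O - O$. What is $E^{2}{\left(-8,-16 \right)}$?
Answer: $0$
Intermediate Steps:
$E{\left(I,O \right)} = 0$
$E^{2}{\left(-8,-16 \right)} = 0^{2} = 0$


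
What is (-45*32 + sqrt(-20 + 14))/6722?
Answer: -720/3361 + I*sqrt(6)/6722 ≈ -0.21422 + 0.0003644*I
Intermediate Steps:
(-45*32 + sqrt(-20 + 14))/6722 = (-1440 + sqrt(-6))*(1/6722) = (-1440 + I*sqrt(6))*(1/6722) = -720/3361 + I*sqrt(6)/6722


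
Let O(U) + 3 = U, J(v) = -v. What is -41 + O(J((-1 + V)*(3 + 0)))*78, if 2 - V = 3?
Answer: 193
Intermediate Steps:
V = -1 (V = 2 - 1*3 = 2 - 3 = -1)
O(U) = -3 + U
-41 + O(J((-1 + V)*(3 + 0)))*78 = -41 + (-3 - (-1 - 1)*(3 + 0))*78 = -41 + (-3 - (-2)*3)*78 = -41 + (-3 - 1*(-6))*78 = -41 + (-3 + 6)*78 = -41 + 3*78 = -41 + 234 = 193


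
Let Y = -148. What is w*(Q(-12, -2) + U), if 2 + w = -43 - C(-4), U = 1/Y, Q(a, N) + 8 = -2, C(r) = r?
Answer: 60721/148 ≈ 410.28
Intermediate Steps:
Q(a, N) = -10 (Q(a, N) = -8 - 2 = -10)
U = -1/148 (U = 1/(-148) = -1/148 ≈ -0.0067568)
w = -41 (w = -2 + (-43 - 1*(-4)) = -2 + (-43 + 4) = -2 - 39 = -41)
w*(Q(-12, -2) + U) = -41*(-10 - 1/148) = -41*(-1481/148) = 60721/148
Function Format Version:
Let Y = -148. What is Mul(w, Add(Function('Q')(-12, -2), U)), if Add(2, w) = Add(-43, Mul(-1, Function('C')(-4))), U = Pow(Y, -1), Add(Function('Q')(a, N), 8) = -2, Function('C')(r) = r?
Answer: Rational(60721, 148) ≈ 410.28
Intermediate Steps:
Function('Q')(a, N) = -10 (Function('Q')(a, N) = Add(-8, -2) = -10)
U = Rational(-1, 148) (U = Pow(-148, -1) = Rational(-1, 148) ≈ -0.0067568)
w = -41 (w = Add(-2, Add(-43, Mul(-1, -4))) = Add(-2, Add(-43, 4)) = Add(-2, -39) = -41)
Mul(w, Add(Function('Q')(-12, -2), U)) = Mul(-41, Add(-10, Rational(-1, 148))) = Mul(-41, Rational(-1481, 148)) = Rational(60721, 148)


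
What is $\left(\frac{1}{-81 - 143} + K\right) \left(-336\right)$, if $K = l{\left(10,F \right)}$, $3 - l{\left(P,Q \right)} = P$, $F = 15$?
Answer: $\frac{4707}{2} \approx 2353.5$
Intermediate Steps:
$l{\left(P,Q \right)} = 3 - P$
$K = -7$ ($K = 3 - 10 = -7$)
$\left(\frac{1}{-81 - 143} + K\right) \left(-336\right) = \left(\frac{1}{-81 - 143} - 7\right) \left(-336\right) = \left(\frac{1}{-224} - 7\right) \left(-336\right) = \left(- \frac{1}{224} - 7\right) \left(-336\right) = \left(- \frac{1569}{224}\right) \left(-336\right) = \frac{4707}{2}$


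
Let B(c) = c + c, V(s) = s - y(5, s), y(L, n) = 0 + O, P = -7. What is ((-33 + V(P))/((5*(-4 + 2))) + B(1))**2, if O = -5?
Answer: 121/4 ≈ 30.250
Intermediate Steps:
y(L, n) = -5 (y(L, n) = 0 - 5 = -5)
V(s) = 5 + s (V(s) = s - 1*(-5) = s + 5 = 5 + s)
B(c) = 2*c
((-33 + V(P))/((5*(-4 + 2))) + B(1))**2 = ((-33 + (5 - 7))/((5*(-4 + 2))) + 2*1)**2 = ((-33 - 2)/((5*(-2))) + 2)**2 = (-35/(-10) + 2)**2 = (-35*(-1/10) + 2)**2 = (7/2 + 2)**2 = (11/2)**2 = 121/4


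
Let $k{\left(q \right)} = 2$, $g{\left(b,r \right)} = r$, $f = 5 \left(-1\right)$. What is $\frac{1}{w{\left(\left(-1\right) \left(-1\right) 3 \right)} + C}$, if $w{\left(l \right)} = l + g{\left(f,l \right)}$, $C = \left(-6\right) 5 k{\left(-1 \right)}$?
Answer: $- \frac{1}{54} \approx -0.018519$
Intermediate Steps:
$f = -5$
$C = -60$ ($C = \left(-6\right) 5 \cdot 2 = \left(-30\right) 2 = -60$)
$w{\left(l \right)} = 2 l$ ($w{\left(l \right)} = l + l = 2 l$)
$\frac{1}{w{\left(\left(-1\right) \left(-1\right) 3 \right)} + C} = \frac{1}{2 \left(-1\right) \left(-1\right) 3 - 60} = \frac{1}{2 \cdot 1 \cdot 3 - 60} = \frac{1}{2 \cdot 3 - 60} = \frac{1}{6 - 60} = \frac{1}{-54} = - \frac{1}{54}$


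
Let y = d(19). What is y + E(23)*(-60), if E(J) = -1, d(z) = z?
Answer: 79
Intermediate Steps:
y = 19
y + E(23)*(-60) = 19 - 1*(-60) = 19 + 60 = 79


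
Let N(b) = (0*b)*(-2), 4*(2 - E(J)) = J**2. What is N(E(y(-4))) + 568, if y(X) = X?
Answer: 568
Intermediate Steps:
E(J) = 2 - J**2/4
N(b) = 0 (N(b) = 0*(-2) = 0)
N(E(y(-4))) + 568 = 0 + 568 = 568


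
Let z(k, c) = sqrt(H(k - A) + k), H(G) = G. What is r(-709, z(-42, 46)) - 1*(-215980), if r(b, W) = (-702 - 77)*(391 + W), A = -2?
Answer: -88609 - 779*I*sqrt(82) ≈ -88609.0 - 7054.1*I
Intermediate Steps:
z(k, c) = sqrt(2 + 2*k) (z(k, c) = sqrt((k - 1*(-2)) + k) = sqrt((k + 2) + k) = sqrt((2 + k) + k) = sqrt(2 + 2*k))
r(b, W) = -304589 - 779*W (r(b, W) = -779*(391 + W) = -304589 - 779*W)
r(-709, z(-42, 46)) - 1*(-215980) = (-304589 - 779*sqrt(2 + 2*(-42))) - 1*(-215980) = (-304589 - 779*sqrt(2 - 84)) + 215980 = (-304589 - 779*I*sqrt(82)) + 215980 = -88609 - 779*I*sqrt(82)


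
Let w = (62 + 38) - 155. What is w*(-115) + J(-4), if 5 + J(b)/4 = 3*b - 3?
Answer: 6245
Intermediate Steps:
w = -55 (w = 100 - 155 = -55)
J(b) = -32 + 12*b (J(b) = -20 + 4*(3*b - 3) = -20 + 4*(-3 + 3*b) = -20 + (-12 + 12*b) = -32 + 12*b)
w*(-115) + J(-4) = -55*(-115) + (-32 + 12*(-4)) = 6325 + (-32 - 48) = 6325 - 80 = 6245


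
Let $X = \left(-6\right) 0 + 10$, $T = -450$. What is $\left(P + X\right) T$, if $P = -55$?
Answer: $20250$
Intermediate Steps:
$X = 10$ ($X = 0 + 10 = 10$)
$\left(P + X\right) T = \left(-55 + 10\right) \left(-450\right) = \left(-45\right) \left(-450\right) = 20250$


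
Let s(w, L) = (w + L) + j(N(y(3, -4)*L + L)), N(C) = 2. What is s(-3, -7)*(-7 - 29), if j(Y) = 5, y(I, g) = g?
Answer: 180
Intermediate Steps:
s(w, L) = 5 + L + w (s(w, L) = (w + L) + 5 = (L + w) + 5 = 5 + L + w)
s(-3, -7)*(-7 - 29) = (5 - 7 - 3)*(-7 - 29) = -5*(-36) = 180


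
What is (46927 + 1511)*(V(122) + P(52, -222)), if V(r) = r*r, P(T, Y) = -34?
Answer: 719304300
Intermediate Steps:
V(r) = r**2
(46927 + 1511)*(V(122) + P(52, -222)) = (46927 + 1511)*(122**2 - 34) = 48438*(14884 - 34) = 48438*14850 = 719304300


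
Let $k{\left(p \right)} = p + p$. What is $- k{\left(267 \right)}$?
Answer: $-534$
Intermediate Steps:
$k{\left(p \right)} = 2 p$
$- k{\left(267 \right)} = - 2 \cdot 267 = \left(-1\right) 534 = -534$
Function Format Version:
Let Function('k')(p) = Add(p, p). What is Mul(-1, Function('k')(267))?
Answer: -534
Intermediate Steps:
Function('k')(p) = Mul(2, p)
Mul(-1, Function('k')(267)) = Mul(-1, Mul(2, 267)) = Mul(-1, 534) = -534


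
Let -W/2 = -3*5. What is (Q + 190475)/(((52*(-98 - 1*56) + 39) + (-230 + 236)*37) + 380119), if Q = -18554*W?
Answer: -28165/28644 ≈ -0.98328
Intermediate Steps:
W = 30 (W = -(-6)*5 = -2*(-15) = 30)
Q = -556620 (Q = -18554*30 = -556620)
(Q + 190475)/(((52*(-98 - 1*56) + 39) + (-230 + 236)*37) + 380119) = (-556620 + 190475)/(((52*(-98 - 1*56) + 39) + (-230 + 236)*37) + 380119) = -366145/(((52*(-98 - 56) + 39) + 6*37) + 380119) = -366145/(((52*(-154) + 39) + 222) + 380119) = -366145/(((-8008 + 39) + 222) + 380119) = -366145/((-7969 + 222) + 380119) = -366145/(-7747 + 380119) = -366145/372372 = -366145*1/372372 = -28165/28644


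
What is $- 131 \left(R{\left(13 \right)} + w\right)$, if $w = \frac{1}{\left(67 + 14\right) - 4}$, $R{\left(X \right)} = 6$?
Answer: $- \frac{60653}{77} \approx -787.7$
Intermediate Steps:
$w = \frac{1}{77}$ ($w = \frac{1}{81 - 4} = \frac{1}{77} \approx 0.012987$)
$- 131 \left(R{\left(13 \right)} + w\right) = - 131 \left(6 + \frac{1}{77}\right) = - \frac{131 \cdot 463}{77} = \left(-1\right) \frac{60653}{77} = - \frac{60653}{77}$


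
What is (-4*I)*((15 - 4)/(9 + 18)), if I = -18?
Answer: 88/3 ≈ 29.333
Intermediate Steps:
(-4*I)*((15 - 4)/(9 + 18)) = (-4*(-18))*((15 - 4)/(9 + 18)) = 72*(11/27) = 88/3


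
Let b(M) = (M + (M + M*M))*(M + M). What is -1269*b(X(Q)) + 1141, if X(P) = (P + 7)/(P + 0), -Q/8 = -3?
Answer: -3276097/256 ≈ -12797.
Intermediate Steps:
Q = 24 (Q = -8*(-3) = 24)
X(P) = (7 + P)/P
b(M) = 2*M*(M² + 2*M) (b(M) = (M + (M + M²))*(2*M) = (M² + 2*M)*(2*M) = 2*M*(M² + 2*M))
-1269*b(X(Q)) + 1141 = -2538*((7 + 24)/24)²*(2 + (7 + 24)/24) + 1141 = -2538*((1/24)*31)²*(2 + (1/24)*31) + 1141 = -2538*(31/24)²*(2 + 31/24) + 1141 = -2538*961*79/(576*24) + 1141 = -1269*75919/6912 + 1141 = -3568193/256 + 1141 = -3276097/256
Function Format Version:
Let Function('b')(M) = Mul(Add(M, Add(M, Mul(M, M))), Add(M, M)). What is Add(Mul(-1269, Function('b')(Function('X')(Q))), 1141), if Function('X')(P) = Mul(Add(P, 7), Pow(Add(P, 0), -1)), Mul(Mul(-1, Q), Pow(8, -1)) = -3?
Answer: Rational(-3276097, 256) ≈ -12797.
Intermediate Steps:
Q = 24 (Q = Mul(-8, -3) = 24)
Function('X')(P) = Mul(Pow(P, -1), Add(7, P)) (Function('X')(P) = Mul(Add(7, P), Pow(P, -1)) = Mul(Pow(P, -1), Add(7, P)))
Function('b')(M) = Mul(2, M, Add(Pow(M, 2), Mul(2, M))) (Function('b')(M) = Mul(Add(M, Add(M, Pow(M, 2))), Mul(2, M)) = Mul(Add(Pow(M, 2), Mul(2, M)), Mul(2, M)) = Mul(2, M, Add(Pow(M, 2), Mul(2, M))))
Add(Mul(-1269, Function('b')(Function('X')(Q))), 1141) = Add(Mul(-1269, Mul(2, Pow(Mul(Pow(24, -1), Add(7, 24)), 2), Add(2, Mul(Pow(24, -1), Add(7, 24))))), 1141) = Add(Mul(-1269, Mul(2, Pow(Mul(Rational(1, 24), 31), 2), Add(2, Mul(Rational(1, 24), 31)))), 1141) = Add(Mul(-1269, Mul(2, Pow(Rational(31, 24), 2), Add(2, Rational(31, 24)))), 1141) = Add(Mul(-1269, Mul(2, Rational(961, 576), Rational(79, 24))), 1141) = Add(Mul(-1269, Rational(75919, 6912)), 1141) = Add(Rational(-3568193, 256), 1141) = Rational(-3276097, 256)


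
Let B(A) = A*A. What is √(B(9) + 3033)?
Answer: 3*√346 ≈ 55.803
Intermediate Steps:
B(A) = A²
√(B(9) + 3033) = √(9² + 3033) = √(81 + 3033) = √3114 = 3*√346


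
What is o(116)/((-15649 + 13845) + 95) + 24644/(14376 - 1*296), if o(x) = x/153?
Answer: 1610551477/920399040 ≈ 1.7498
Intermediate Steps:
o(x) = x/153 (o(x) = x*(1/153) = x/153)
o(116)/((-15649 + 13845) + 95) + 24644/(14376 - 1*296) = ((1/153)*116)/((-15649 + 13845) + 95) + 24644/(14376 - 1*296) = 116/(153*(-1804 + 95)) + 24644/(14376 - 296) = (116/153)/(-1709) + 24644/14080 = (116/153)*(-1/1709) + 24644*(1/14080) = -116/261477 + 6161/3520 = 1610551477/920399040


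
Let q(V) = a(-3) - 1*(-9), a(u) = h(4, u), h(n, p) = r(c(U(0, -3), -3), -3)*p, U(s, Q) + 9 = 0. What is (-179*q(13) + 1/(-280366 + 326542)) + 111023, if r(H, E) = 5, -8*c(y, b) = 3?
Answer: 5176191073/46176 ≈ 1.1210e+5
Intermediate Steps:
U(s, Q) = -9 (U(s, Q) = -9 + 0 = -9)
c(y, b) = -3/8 (c(y, b) = -1/8*3 = -3/8)
h(n, p) = 5*p
a(u) = 5*u
q(V) = -6 (q(V) = 5*(-3) - 1*(-9) = -15 + 9 = -6)
(-179*q(13) + 1/(-280366 + 326542)) + 111023 = (-179*(-6) + 1/(-280366 + 326542)) + 111023 = (1074 + 1/46176) + 111023 = 49593025/46176 + 111023 = 5176191073/46176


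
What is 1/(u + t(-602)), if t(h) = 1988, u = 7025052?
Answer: 1/7027040 ≈ 1.4231e-7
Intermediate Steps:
1/(u + t(-602)) = 1/(7025052 + 1988) = 1/7027040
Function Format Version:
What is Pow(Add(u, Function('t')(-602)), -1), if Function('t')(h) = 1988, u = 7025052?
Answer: Rational(1, 7027040) ≈ 1.4231e-7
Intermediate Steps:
Pow(Add(u, Function('t')(-602)), -1) = Pow(Add(7025052, 1988), -1) = Pow(7027040, -1) = Rational(1, 7027040)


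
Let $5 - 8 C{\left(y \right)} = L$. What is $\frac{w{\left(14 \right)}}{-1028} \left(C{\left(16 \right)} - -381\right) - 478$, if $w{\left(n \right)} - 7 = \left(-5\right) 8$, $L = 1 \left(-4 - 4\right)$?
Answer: $- \frac{3830059}{8224} \approx -465.72$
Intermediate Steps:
$L = -8$ ($L = 1 \left(-8\right) = -8$)
$C{\left(y \right)} = \frac{13}{8}$ ($C{\left(y \right)} = \frac{5}{8} - -1 = \frac{5}{8} + 1 = \frac{13}{8}$)
$w{\left(n \right)} = -33$ ($w{\left(n \right)} = 7 - 40 = -33$)
$\frac{w{\left(14 \right)}}{-1028} \left(C{\left(16 \right)} - -381\right) - 478 = - \frac{33}{-1028} \left(\frac{13}{8} - -381\right) - 478 = \left(-33\right) \left(- \frac{1}{1028}\right) \left(\frac{13}{8} + 381\right) - 478 = \frac{33}{1028} \cdot \frac{3061}{8} - 478 = \frac{101013}{8224} - 478 = - \frac{3830059}{8224}$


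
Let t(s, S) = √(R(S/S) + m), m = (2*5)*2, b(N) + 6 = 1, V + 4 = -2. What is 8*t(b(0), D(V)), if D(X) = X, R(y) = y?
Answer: 8*√21 ≈ 36.661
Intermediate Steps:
V = -6 (V = -4 - 2 = -6)
b(N) = -5 (b(N) = -6 + 1 = -5)
m = 20 (m = 10*2 = 20)
t(s, S) = √21 (t(s, S) = √(S/S + 20) = √(1 + 20) = √21)
8*t(b(0), D(V)) = 8*√21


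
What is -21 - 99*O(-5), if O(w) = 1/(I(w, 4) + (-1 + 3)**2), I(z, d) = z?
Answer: 78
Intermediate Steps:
O(w) = 1/(4 + w) (O(w) = 1/(w + (-1 + 3)**2) = 1/(w + 2**2) = 1/(w + 4) = 1/(4 + w))
-21 - 99*O(-5) = -21 - 99/(4 - 5) = -21 - 99/(-1) = -21 - 99*(-1) = -21 + 99 = 78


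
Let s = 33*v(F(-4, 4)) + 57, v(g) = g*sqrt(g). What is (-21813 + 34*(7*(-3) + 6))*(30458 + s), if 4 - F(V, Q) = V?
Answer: -681186345 - 11786544*sqrt(2) ≈ -6.9785e+8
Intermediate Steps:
F(V, Q) = 4 - V
v(g) = g**(3/2)
s = 57 + 528*sqrt(2) (s = 33*(4 - 1*(-4))**(3/2) + 57 = 33*(4 + 4)**(3/2) + 57 = 33*8**(3/2) + 57 = 33*(16*sqrt(2)) + 57 = 528*sqrt(2) + 57 = 57 + 528*sqrt(2) ≈ 803.71)
(-21813 + 34*(7*(-3) + 6))*(30458 + s) = (-21813 + 34*(7*(-3) + 6))*(30458 + (57 + 528*sqrt(2))) = (-21813 + 34*(-21 + 6))*(30515 + 528*sqrt(2)) = (-21813 + 34*(-15))*(30515 + 528*sqrt(2)) = (-21813 - 510)*(30515 + 528*sqrt(2)) = -22323*(30515 + 528*sqrt(2)) = -681186345 - 11786544*sqrt(2)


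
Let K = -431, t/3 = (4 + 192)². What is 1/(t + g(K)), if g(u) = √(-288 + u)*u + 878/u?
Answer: 21408205310/2492019874638099 + 80062991*I*√719/2492019874638099 ≈ 8.5907e-6 + 8.6148e-7*I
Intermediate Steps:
t = 115248 (t = 3*(4 + 192)² = 3*196² = 3*38416 = 115248)
g(u) = 878/u + u*√(-288 + u) (g(u) = u*√(-288 + u) + 878/u = 878/u + u*√(-288 + u))
1/(t + g(K)) = 1/(115248 + (878/(-431) - 431*√(-288 - 431))) = 1/(115248 + (878*(-1/431) - 431*I*√719)) = 1/(115248 + (-878/431 - 431*I*√719)) = 1/(49671010/431 - 431*I*√719)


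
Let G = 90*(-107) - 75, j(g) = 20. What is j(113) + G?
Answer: -9685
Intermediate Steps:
G = -9705 (G = -9630 - 75 = -9705)
j(113) + G = 20 - 9705 = -9685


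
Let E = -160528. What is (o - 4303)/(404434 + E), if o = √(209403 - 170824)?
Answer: -331/18762 + √38579/243906 ≈ -0.016837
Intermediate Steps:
o = √38579 ≈ 196.42
(o - 4303)/(404434 + E) = (√38579 - 4303)/(404434 - 160528) = (-4303 + √38579)/243906 = (-4303 + √38579)*(1/243906) = -331/18762 + √38579/243906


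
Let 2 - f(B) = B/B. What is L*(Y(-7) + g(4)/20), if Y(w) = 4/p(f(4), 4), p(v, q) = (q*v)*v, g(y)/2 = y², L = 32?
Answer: 416/5 ≈ 83.200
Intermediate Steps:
g(y) = 2*y²
f(B) = 1 (f(B) = 2 - B/B = 2 - 1*1 = 2 - 1 = 1)
p(v, q) = q*v²
Y(w) = 1 (Y(w) = 4/((4*1²)) = 4/((4*1)) = 4/4 = 4*(¼) = 1)
L*(Y(-7) + g(4)/20) = 32*(1 + (2*4²)/20) = 32*(1 + (2*16)*(1/20)) = 32*(1 + 32*(1/20)) = 32*(1 + 8/5) = 32*(13/5) = 416/5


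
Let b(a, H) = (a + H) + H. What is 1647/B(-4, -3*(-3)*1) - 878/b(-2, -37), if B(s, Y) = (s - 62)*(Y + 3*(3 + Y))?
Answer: 11493/1045 ≈ 10.998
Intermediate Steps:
b(a, H) = a + 2*H (b(a, H) = (H + a) + H = a + 2*H)
B(s, Y) = (-62 + s)*(9 + 4*Y) (B(s, Y) = (-62 + s)*(Y + (9 + 3*Y)) = (-62 + s)*(9 + 4*Y))
1647/B(-4, -3*(-3)*1) - 878/b(-2, -37) = 1647/(-558 - 248*(-3*(-3)) + 9*(-4) + 4*(-3*(-3)*1)*(-4)) - 878/(-2 + 2*(-37)) = 1647/(-558 - 2232 - 36 + 4*(9*1)*(-4)) - 878/(-2 - 74) = 1647/(-558 - 248*9 - 36 + 4*9*(-4)) - 878/(-76) = 1647/(-558 - 2232 - 36 - 144) - 878*(-1/76) = 1647/(-2970) + 439/38 = 1647*(-1/2970) + 439/38 = -61/110 + 439/38 = 11493/1045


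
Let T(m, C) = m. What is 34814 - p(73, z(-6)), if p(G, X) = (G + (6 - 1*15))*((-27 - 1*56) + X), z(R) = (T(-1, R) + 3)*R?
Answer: 40894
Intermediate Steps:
z(R) = 2*R (z(R) = (-1 + 3)*R = 2*R)
p(G, X) = (-83 + X)*(-9 + G) (p(G, X) = (G + (6 - 15))*((-27 - 56) + X) = (G - 9)*(-83 + X) = (-9 + G)*(-83 + X) = (-83 + X)*(-9 + G))
34814 - p(73, z(-6)) = 34814 - (747 - 83*73 - 18*(-6) + 73*(2*(-6))) = 34814 - (747 - 6059 - 9*(-12) + 73*(-12)) = 34814 - (747 - 6059 + 108 - 876) = 34814 - 1*(-6080) = 34814 + 6080 = 40894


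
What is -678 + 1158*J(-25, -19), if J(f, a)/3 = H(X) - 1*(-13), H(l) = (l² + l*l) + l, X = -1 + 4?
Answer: 117438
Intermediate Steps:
X = 3
H(l) = l + 2*l² (H(l) = (l² + l²) + l = 2*l² + l = l + 2*l²)
J(f, a) = 102 (J(f, a) = 3*(3*(1 + 2*3) - 1*(-13)) = 3*(3*(1 + 6) + 13) = 3*(3*7 + 13) = 3*(21 + 13) = 3*34 = 102)
-678 + 1158*J(-25, -19) = -678 + 1158*102 = -678 + 118116 = 117438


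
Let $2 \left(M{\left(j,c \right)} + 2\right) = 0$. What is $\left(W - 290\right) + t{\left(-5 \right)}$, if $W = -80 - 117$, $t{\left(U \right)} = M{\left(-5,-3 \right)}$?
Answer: $-489$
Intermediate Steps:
$M{\left(j,c \right)} = -2$ ($M{\left(j,c \right)} = -2 + \frac{1}{2} \cdot 0 = -2 + 0 = -2$)
$t{\left(U \right)} = -2$
$W = -197$ ($W = -80 - 117 = -197$)
$\left(W - 290\right) + t{\left(-5 \right)} = \left(-197 - 290\right) - 2 = -487 - 2 = -489$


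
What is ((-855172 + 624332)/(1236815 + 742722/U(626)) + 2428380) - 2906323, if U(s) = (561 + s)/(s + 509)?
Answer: -220913804838241/462217775 ≈ -4.7794e+5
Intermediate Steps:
U(s) = (561 + s)/(509 + s)
((-855172 + 624332)/(1236815 + 742722/U(626)) + 2428380) - 2906323 = ((-855172 + 624332)/(1236815 + 742722/(((561 + 626)/(509 + 626)))) + 2428380) - 2906323 = (-230840/(1236815 + 742722/((1187/1135))) + 2428380) - 2906323 = (-230840/(1236815 + 742722/(((1/1135)*1187))) + 2428380) - 2906323 = (-230840/(1236815 + 742722/(1187/1135)) + 2428380) - 2906323 = (-230840/(1236815 + 742722*(1135/1187)) + 2428380) - 2906323 = (-230840/(1236815 + 842989470/1187) + 2428380) - 2906323 = (-230840/2311088875/1187 + 2428380) - 2906323 = (-230840*1187/2311088875 + 2428380) - 2906323 = (-54801416/462217775 + 2428380) - 2906323 = 1122440345653084/462217775 - 2906323 = -220913804838241/462217775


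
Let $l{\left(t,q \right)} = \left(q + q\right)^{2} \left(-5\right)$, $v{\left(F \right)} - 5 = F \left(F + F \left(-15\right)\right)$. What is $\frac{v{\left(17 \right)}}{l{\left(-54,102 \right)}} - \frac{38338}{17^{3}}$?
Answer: $- \frac{3059407}{393040} \approx -7.784$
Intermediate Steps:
$v{\left(F \right)} = 5 - 14 F^{2}$ ($v{\left(F \right)} = 5 + F \left(F + F \left(-15\right)\right) = 5 + F \left(F - 15 F\right) = 5 + F \left(- 14 F\right) = 5 - 14 F^{2}$)
$l{\left(t,q \right)} = - 20 q^{2}$ ($l{\left(t,q \right)} = \left(2 q\right)^{2} \left(-5\right) = 4 q^{2} \left(-5\right) = - 20 q^{2}$)
$\frac{v{\left(17 \right)}}{l{\left(-54,102 \right)}} - \frac{38338}{17^{3}} = \frac{5 - 14 \cdot 17^{2}}{\left(-20\right) 102^{2}} - \frac{38338}{17^{3}} = \frac{5 - 4046}{\left(-20\right) 10404} - \frac{38338}{4913} = \frac{5 - 4046}{-208080} - \frac{38338}{4913} = \left(-4041\right) \left(- \frac{1}{208080}\right) - \frac{38338}{4913} = \frac{449}{23120} - \frac{38338}{4913} = - \frac{3059407}{393040}$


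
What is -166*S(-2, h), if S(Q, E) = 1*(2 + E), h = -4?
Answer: 332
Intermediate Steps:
S(Q, E) = 2 + E
-166*S(-2, h) = -166*(2 - 4) = -166*(-2) = 332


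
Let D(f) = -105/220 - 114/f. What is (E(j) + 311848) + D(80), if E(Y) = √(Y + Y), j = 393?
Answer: 137212283/440 + √786 ≈ 3.1187e+5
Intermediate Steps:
D(f) = -21/44 - 114/f (D(f) = -105*1/220 - 114/f = -21/44 - 114/f)
E(Y) = √2*√Y (E(Y) = √(2*Y) = √2*√Y)
(E(j) + 311848) + D(80) = (√2*√393 + 311848) + (-21/44 - 114/80) = (√786 + 311848) + (-21/44 - 114*1/80) = (311848 + √786) + (-21/44 - 57/40) = (311848 + √786) - 837/440 = 137212283/440 + √786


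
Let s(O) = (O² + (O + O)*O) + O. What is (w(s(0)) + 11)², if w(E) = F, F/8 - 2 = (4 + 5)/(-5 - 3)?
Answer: 324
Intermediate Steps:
F = 7 (F = 16 + 8*((4 + 5)/(-5 - 3)) = 16 + 8*(9/(-8)) = 16 + 8*(9*(-⅛)) = 16 + 8*(-9/8) = 16 - 9 = 7)
s(O) = O + 3*O² (s(O) = (O² + (2*O)*O) + O = (O² + 2*O²) + O = 3*O² + O = O + 3*O²)
w(E) = 7
(w(s(0)) + 11)² = (7 + 11)² = 18² = 324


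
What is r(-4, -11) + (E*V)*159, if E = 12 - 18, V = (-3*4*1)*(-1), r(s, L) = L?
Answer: -11459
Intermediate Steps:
V = 12 (V = -12*1*(-1) = -12*(-1) = 12)
E = -6
r(-4, -11) + (E*V)*159 = -11 - 6*12*159 = -11 - 72*159 = -11 - 11448 = -11459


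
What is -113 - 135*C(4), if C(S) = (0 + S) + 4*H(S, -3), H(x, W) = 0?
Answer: -653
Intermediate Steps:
C(S) = S (C(S) = (0 + S) + 4*0 = S + 0 = S)
-113 - 135*C(4) = -113 - 135*4 = -113 - 540 = -653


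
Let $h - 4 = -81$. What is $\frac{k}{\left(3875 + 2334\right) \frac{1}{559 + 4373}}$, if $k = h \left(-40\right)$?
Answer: $\frac{2170080}{887} \approx 2446.5$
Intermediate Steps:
$h = -77$ ($h = 4 - 81 = -77$)
$k = 3080$ ($k = \left(-77\right) \left(-40\right) = 3080$)
$\frac{k}{\left(3875 + 2334\right) \frac{1}{559 + 4373}} = \frac{3080}{\left(3875 + 2334\right) \frac{1}{559 + 4373}} = \frac{3080}{6209 \cdot \frac{1}{4932}} = \frac{3080}{\frac{6209}{4932}} = 3080 \cdot \frac{4932}{6209} = \frac{2170080}{887}$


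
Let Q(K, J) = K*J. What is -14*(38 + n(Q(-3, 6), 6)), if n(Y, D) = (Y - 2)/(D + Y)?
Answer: -1666/3 ≈ -555.33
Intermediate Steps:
Q(K, J) = J*K
n(Y, D) = (-2 + Y)/(D + Y)
-14*(38 + n(Q(-3, 6), 6)) = -14*(38 + (-2 + 6*(-3))/(6 + 6*(-3))) = -14*(38 + (-2 - 18)/(6 - 18)) = -14*(38 - 20/(-12)) = -14*(38 - 1/12*(-20)) = -14*(38 + 5/3) = -14*119/3 = -1666/3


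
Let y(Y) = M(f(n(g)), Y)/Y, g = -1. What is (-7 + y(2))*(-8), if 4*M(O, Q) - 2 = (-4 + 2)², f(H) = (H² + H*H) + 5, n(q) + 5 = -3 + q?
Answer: 50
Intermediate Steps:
n(q) = -8 + q (n(q) = -5 + (-3 + q) = -8 + q)
f(H) = 5 + 2*H² (f(H) = (H² + H²) + 5 = 2*H² + 5 = 5 + 2*H²)
M(O, Q) = 3/2 (M(O, Q) = ½ + (-4 + 2)²/4 = ½ + (¼)*(-2)² = ½ + (¼)*4 = ½ + 1 = 3/2)
y(Y) = 3/(2*Y)
(-7 + y(2))*(-8) = (-7 + (3/2)/2)*(-8) = (-7 + (3/2)*(½))*(-8) = (-7 + ¾)*(-8) = -25/4*(-8) = 50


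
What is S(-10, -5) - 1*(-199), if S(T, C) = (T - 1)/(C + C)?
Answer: 2001/10 ≈ 200.10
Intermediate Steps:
S(T, C) = (-1 + T)/(2*C) (S(T, C) = (-1 + T)/((2*C)) = (-1 + T)*(1/(2*C)) = (-1 + T)/(2*C))
S(-10, -5) - 1*(-199) = (½)*(-1 - 10)/(-5) - 1*(-199) = (½)*(-⅕)*(-11) + 199 = 11/10 + 199 = 2001/10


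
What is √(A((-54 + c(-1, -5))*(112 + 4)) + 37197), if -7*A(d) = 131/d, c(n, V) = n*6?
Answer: √5518264621695/12180 ≈ 192.87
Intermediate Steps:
c(n, V) = 6*n
A(d) = -131/(7*d)
√(A((-54 + c(-1, -5))*(112 + 4)) + 37197) = √(-131*1/((-54 + 6*(-1))*(112 + 4))/7 + 37197) = √(-131*1/(116*(-54 - 6))/7 + 37197) = √(-131/(7*((-60*116))) + 37197) = √(-131/7/(-6960) + 37197) = √(-131/7*(-1/6960) + 37197) = √(131/48720 + 37197) = √(1812237971/48720) = √5518264621695/12180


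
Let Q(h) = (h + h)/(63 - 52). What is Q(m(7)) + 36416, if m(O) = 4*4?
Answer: 400608/11 ≈ 36419.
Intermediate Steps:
m(O) = 16
Q(h) = 2*h/11 (Q(h) = (2*h)/11 = (2*h)*(1/11) = 2*h/11)
Q(m(7)) + 36416 = (2/11)*16 + 36416 = 32/11 + 36416 = 400608/11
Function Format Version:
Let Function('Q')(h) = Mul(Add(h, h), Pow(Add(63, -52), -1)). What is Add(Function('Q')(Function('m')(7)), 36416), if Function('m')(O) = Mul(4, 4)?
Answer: Rational(400608, 11) ≈ 36419.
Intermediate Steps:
Function('m')(O) = 16
Function('Q')(h) = Mul(Rational(2, 11), h) (Function('Q')(h) = Mul(Mul(2, h), Pow(11, -1)) = Mul(Mul(2, h), Rational(1, 11)) = Mul(Rational(2, 11), h))
Add(Function('Q')(Function('m')(7)), 36416) = Add(Mul(Rational(2, 11), 16), 36416) = Add(Rational(32, 11), 36416) = Rational(400608, 11)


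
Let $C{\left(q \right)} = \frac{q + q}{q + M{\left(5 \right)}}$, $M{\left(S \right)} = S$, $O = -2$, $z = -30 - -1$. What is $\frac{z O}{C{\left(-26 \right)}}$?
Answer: $\frac{609}{26} \approx 23.423$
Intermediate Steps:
$z = -29$ ($z = -30 + 1 = -29$)
$C{\left(q \right)} = \frac{2 q}{5 + q}$ ($C{\left(q \right)} = \frac{q + q}{q + 5} = \frac{2 q}{5 + q}$)
$\frac{z O}{C{\left(-26 \right)}} = \frac{\left(-29\right) \left(-2\right)}{2 \left(-26\right) \frac{1}{5 - 26}} = \frac{58}{2 \left(-26\right) \frac{1}{-21}} = \frac{58}{2 \left(-26\right) \left(- \frac{1}{21}\right)} = \frac{58}{\frac{52}{21}} = 58 \cdot \frac{21}{52} = \frac{609}{26}$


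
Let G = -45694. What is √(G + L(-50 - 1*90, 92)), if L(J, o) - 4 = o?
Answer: I*√45598 ≈ 213.54*I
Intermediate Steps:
L(J, o) = 4 + o
√(G + L(-50 - 1*90, 92)) = √(-45694 + (4 + 92)) = √(-45694 + 96) = √(-45598) = I*√45598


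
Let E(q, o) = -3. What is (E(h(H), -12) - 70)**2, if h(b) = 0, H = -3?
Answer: 5329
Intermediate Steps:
(E(h(H), -12) - 70)**2 = (-3 - 70)**2 = (-73)**2 = 5329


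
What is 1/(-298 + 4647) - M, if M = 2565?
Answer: -11155184/4349 ≈ -2565.0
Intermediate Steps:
1/(-298 + 4647) - M = 1/(-298 + 4647) - 1*2565 = 1/4349 - 2565 = -11155184/4349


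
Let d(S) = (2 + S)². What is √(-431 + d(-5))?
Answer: I*√422 ≈ 20.543*I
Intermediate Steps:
√(-431 + d(-5)) = √(-431 + (2 - 5)²) = √(-431 + (-3)²) = √(-431 + 9) = √(-422) = I*√422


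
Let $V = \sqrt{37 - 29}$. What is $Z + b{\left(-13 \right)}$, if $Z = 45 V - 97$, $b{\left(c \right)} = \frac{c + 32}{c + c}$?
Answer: $- \frac{2541}{26} + 90 \sqrt{2} \approx 29.548$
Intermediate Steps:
$V = 2 \sqrt{2}$ ($V = \sqrt{8} = 2 \sqrt{2} \approx 2.8284$)
$b{\left(c \right)} = \frac{32 + c}{2 c}$
$Z = -97 + 90 \sqrt{2}$ ($Z = 45 \cdot 2 \sqrt{2} - 97 = 90 \sqrt{2} - 97 = -97 + 90 \sqrt{2} \approx 30.279$)
$Z + b{\left(-13 \right)} = \left(-97 + 90 \sqrt{2}\right) + \frac{32 - 13}{2 \left(-13\right)} = \left(-97 + 90 \sqrt{2}\right) + \frac{1}{2} \left(- \frac{1}{13}\right) 19 = \left(-97 + 90 \sqrt{2}\right) - \frac{19}{26} = - \frac{2541}{26} + 90 \sqrt{2}$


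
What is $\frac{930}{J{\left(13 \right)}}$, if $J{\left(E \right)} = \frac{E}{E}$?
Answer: $930$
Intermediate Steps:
$J{\left(E \right)} = 1$
$\frac{930}{J{\left(13 \right)}} = \frac{930}{1} = 930 \cdot 1 = 930$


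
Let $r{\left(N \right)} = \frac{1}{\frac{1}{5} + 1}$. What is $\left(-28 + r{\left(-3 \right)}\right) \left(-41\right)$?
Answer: $\frac{6683}{6} \approx 1113.8$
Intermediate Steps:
$r{\left(N \right)} = \frac{5}{6}$ ($r{\left(N \right)} = \frac{1}{\frac{1}{5} + 1} = \frac{1}{\frac{6}{5}} = \frac{5}{6}$)
$\left(-28 + r{\left(-3 \right)}\right) \left(-41\right) = \left(-28 + \frac{5}{6}\right) \left(-41\right) = \left(- \frac{163}{6}\right) \left(-41\right) = \frac{6683}{6}$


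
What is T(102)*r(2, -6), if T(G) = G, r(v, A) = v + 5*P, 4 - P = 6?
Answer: -816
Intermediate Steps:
P = -2 (P = 4 - 1*6 = 4 - 6 = -2)
r(v, A) = -10 + v (r(v, A) = v + 5*(-2) = v - 10 = -10 + v)
T(102)*r(2, -6) = 102*(-10 + 2) = 102*(-8) = -816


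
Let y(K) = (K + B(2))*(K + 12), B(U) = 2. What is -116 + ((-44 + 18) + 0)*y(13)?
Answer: -9866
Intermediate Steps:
y(K) = (2 + K)*(12 + K) (y(K) = (K + 2)*(K + 12) = (2 + K)*(12 + K))
-116 + ((-44 + 18) + 0)*y(13) = -116 + ((-44 + 18) + 0)*(24 + 13² + 14*13) = -116 + (-26 + 0)*(24 + 169 + 182) = -116 - 26*375 = -116 - 9750 = -9866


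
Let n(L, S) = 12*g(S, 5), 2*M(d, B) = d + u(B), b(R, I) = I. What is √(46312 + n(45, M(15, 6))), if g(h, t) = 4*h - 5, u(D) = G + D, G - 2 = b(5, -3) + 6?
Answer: 2*√11719 ≈ 216.51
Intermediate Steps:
G = 5 (G = 2 + (-3 + 6) = 2 + 3 = 5)
u(D) = 5 + D
g(h, t) = -5 + 4*h
M(d, B) = 5/2 + B/2 + d/2 (M(d, B) = (d + (5 + B))/2 = (5 + B + d)/2 = 5/2 + B/2 + d/2)
n(L, S) = -60 + 48*S (n(L, S) = 12*(-5 + 4*S) = -60 + 48*S)
√(46312 + n(45, M(15, 6))) = √(46312 + (-60 + 48*(5/2 + (½)*6 + (½)*15))) = √(46312 + (-60 + 48*(5/2 + 3 + 15/2))) = √(46312 + (-60 + 48*13)) = √(46312 + (-60 + 624)) = √(46312 + 564) = √46876 = 2*√11719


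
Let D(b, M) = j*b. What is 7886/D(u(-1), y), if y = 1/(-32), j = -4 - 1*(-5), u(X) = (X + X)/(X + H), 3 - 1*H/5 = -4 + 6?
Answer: -15772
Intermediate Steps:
H = 5 (H = 15 - 5*(-4 + 6) = 15 - 5*2 = 15 - 10 = 5)
u(X) = 2*X/(5 + X) (u(X) = (X + X)/(X + 5) = (2*X)/(5 + X) = 2*X/(5 + X))
j = 1 (j = -4 + 5 = 1)
y = -1/32 ≈ -0.031250
D(b, M) = b (D(b, M) = 1*b = b)
7886/D(u(-1), y) = 7886/((2*(-1)/(5 - 1))) = 7886/((2*(-1)/4)) = 7886/((2*(-1)*(¼))) = 7886/(-½) = 7886*(-2) = -15772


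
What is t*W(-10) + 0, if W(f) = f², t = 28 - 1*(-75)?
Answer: 10300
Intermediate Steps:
t = 103 (t = 28 + 75 = 103)
t*W(-10) + 0 = 103*(-10)² + 0 = 103*100 + 0 = 10300 + 0 = 10300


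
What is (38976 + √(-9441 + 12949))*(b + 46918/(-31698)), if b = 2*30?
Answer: 12049833152/5283 + 1854962*√877/15849 ≈ 2.2843e+6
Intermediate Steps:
b = 60
(38976 + √(-9441 + 12949))*(b + 46918/(-31698)) = (38976 + √(-9441 + 12949))*(60 + 46918/(-31698)) = (38976 + √3508)*(60 + 46918*(-1/31698)) = (38976 + 2*√877)*(60 - 23459/15849) = (38976 + 2*√877)*(927481/15849) = 12049833152/5283 + 1854962*√877/15849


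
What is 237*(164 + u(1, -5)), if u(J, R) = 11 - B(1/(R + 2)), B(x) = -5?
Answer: 42660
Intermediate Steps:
u(J, R) = 16 (u(J, R) = 11 - 1*(-5) = 11 + 5 = 16)
237*(164 + u(1, -5)) = 237*(164 + 16) = 237*180 = 42660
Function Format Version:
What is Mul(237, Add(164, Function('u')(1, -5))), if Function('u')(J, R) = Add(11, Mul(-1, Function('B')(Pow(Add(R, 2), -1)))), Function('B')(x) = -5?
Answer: 42660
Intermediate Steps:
Function('u')(J, R) = 16 (Function('u')(J, R) = Add(11, Mul(-1, -5)) = Add(11, 5) = 16)
Mul(237, Add(164, Function('u')(1, -5))) = Mul(237, Add(164, 16)) = Mul(237, 180) = 42660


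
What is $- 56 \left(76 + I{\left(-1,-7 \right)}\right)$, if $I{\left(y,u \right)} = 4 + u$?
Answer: $-4088$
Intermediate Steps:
$- 56 \left(76 + I{\left(-1,-7 \right)}\right) = - 56 \left(76 + \left(4 - 7\right)\right) = - 56 \left(76 - 3\right) = \left(-56\right) 73 = -4088$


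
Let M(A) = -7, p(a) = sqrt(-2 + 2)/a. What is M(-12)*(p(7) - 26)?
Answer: 182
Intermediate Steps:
p(a) = 0 (p(a) = sqrt(0)/a = 0/a = 0)
M(-12)*(p(7) - 26) = -7*(0 - 26) = -7*(-26) = 182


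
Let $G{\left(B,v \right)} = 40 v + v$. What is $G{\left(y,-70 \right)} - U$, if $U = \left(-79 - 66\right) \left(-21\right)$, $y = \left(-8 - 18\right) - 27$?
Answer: $-5915$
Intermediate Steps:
$y = -53$ ($y = \left(-8 - 18\right) - 27 = -26 - 27 = -53$)
$G{\left(B,v \right)} = 41 v$
$U = 3045$ ($U = \left(-145\right) \left(-21\right) = 3045$)
$G{\left(y,-70 \right)} - U = 41 \left(-70\right) - 3045 = -2870 - 3045 = -5915$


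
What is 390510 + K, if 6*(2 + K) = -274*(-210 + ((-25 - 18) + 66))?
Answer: 1197143/3 ≈ 3.9905e+5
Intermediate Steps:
K = 25613/3 (K = -2 + (-274*(-210 + ((-25 - 18) + 66)))/6 = -2 + (-274*(-210 + (-43 + 66)))/6 = -2 + (-274*(-210 + 23))/6 = -2 + (-274*(-187))/6 = -2 + (1/6)*51238 = -2 + 25619/3 = 25613/3 ≈ 8537.7)
390510 + K = 390510 + 25613/3 = 1197143/3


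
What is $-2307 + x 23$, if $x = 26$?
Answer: $-1709$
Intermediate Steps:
$-2307 + x 23 = -2307 + 26 \cdot 23 = -2307 + 598 = -1709$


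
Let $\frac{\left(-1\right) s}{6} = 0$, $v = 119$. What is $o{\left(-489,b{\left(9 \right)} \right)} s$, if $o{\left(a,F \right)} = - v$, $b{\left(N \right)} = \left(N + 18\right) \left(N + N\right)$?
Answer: $0$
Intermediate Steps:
$b{\left(N \right)} = 2 N \left(18 + N\right)$ ($b{\left(N \right)} = \left(18 + N\right) 2 N = 2 N \left(18 + N\right)$)
$o{\left(a,F \right)} = -119$ ($o{\left(a,F \right)} = \left(-1\right) 119 = -119$)
$s = 0$ ($s = \left(-6\right) 0 = 0$)
$o{\left(-489,b{\left(9 \right)} \right)} s = \left(-119\right) 0 = 0$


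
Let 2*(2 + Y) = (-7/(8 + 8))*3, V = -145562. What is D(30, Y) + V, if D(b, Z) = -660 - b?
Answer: -146252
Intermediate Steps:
Y = -85/32 (Y = -2 + ((-7/(8 + 8))*3)/2 = -2 + ((-7/16)*3)/2 = -2 + (((1/16)*(-7))*3)/2 = -2 + (-7/16*3)/2 = -2 + (½)*(-21/16) = -2 - 21/32 = -85/32 ≈ -2.6563)
D(30, Y) + V = (-660 - 1*30) - 145562 = (-660 - 30) - 145562 = -690 - 145562 = -146252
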